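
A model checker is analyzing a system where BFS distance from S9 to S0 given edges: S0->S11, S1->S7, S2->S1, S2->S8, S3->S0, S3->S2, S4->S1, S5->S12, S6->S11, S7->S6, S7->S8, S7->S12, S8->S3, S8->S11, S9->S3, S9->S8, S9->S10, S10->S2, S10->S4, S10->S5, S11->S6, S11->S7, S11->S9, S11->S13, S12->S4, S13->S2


BFS layer-by-layer from S9:
  dist 0: {S9}
  dist 1: {S3, S8, S10}
  dist 2: {S0, S2, S4, S5, S11}
  -> S0 reached at distance 2
Shortest path length = 2

2


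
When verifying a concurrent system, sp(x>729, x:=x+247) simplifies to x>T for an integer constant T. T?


Formula: sp(P, x:=E) = exists old_x. (x = E[old_x/x]) AND P[old_x/x] (old_x is the value of x before the assignment; eliminate old_x by solving x = E[old_x/x] for old_x)
Step 1: Precondition P: x>729, i.e. old_x > 729
Step 2: Assignment gives x = old_x + 247, so old_x = x - 247
Step 3: Substitute into P: x - 247 > 729
Step 4: Simplify: x > 729+247 = 976

976


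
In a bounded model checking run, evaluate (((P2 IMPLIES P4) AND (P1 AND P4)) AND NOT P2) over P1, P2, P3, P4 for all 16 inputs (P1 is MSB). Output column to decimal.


Formula: (((P2 IMPLIES P4) AND (P1 AND P4)) AND NOT P2) over P1, P2, P3, P4 (16 rows)
Evaluate each row (bits = P1,P2,P3,P4, MSB first):
  row 0 [0000]: (((0 IMPLIES 0) AND (0 AND 0)) AND NOT 0) -> 0
  row 1 [0001]: (((0 IMPLIES 1) AND (0 AND 1)) AND NOT 0) -> 0
  row 2 [0010]: (((0 IMPLIES 0) AND (0 AND 0)) AND NOT 0) -> 0
  row 3 [0011]: (((0 IMPLIES 1) AND (0 AND 1)) AND NOT 0) -> 0
  row 4 [0100]: (((1 IMPLIES 0) AND (0 AND 0)) AND NOT 1) -> 0
  row 5 [0101]: (((1 IMPLIES 1) AND (0 AND 1)) AND NOT 1) -> 0
  row 6 [0110]: (((1 IMPLIES 0) AND (0 AND 0)) AND NOT 1) -> 0
  row 7 [0111]: (((1 IMPLIES 1) AND (0 AND 1)) AND NOT 1) -> 0
  row 8 [1000]: (((0 IMPLIES 0) AND (1 AND 0)) AND NOT 0) -> 0
  row 9 [1001]: (((0 IMPLIES 1) AND (1 AND 1)) AND NOT 0) -> 1
  row 10 [1010]: (((0 IMPLIES 0) AND (1 AND 0)) AND NOT 0) -> 0
  row 11 [1011]: (((0 IMPLIES 1) AND (1 AND 1)) AND NOT 0) -> 1
  row 12 [1100]: (((1 IMPLIES 0) AND (1 AND 0)) AND NOT 1) -> 0
  row 13 [1101]: (((1 IMPLIES 1) AND (1 AND 1)) AND NOT 1) -> 0
  row 14 [1110]: (((1 IMPLIES 0) AND (1 AND 0)) AND NOT 1) -> 0
  row 15 [1111]: (((1 IMPLIES 1) AND (1 AND 1)) AND NOT 1) -> 0
Full result column, 4 rows per line (P1,P2 fixed per line; P3,P4 runs 00..11 left to right):
  rows 0-3 [P1,P2=00]: 0000  = hex 0
  rows 4-7 [P1,P2=01]: 0000  = hex 0
  rows 8-11 [P1,P2=10]: 0101  = hex 5
  rows 12-15 [P1,P2=11]: 0000  = hex 0
Output column (row 0 .. row 15) = 0000000001010000
Output column grouped in 4s = 0000 0000 0101 0000 = 0x0050
Convert to decimal digit by digit (value = value*16 + digit):
  0 -> 0
  0*16 + 0 = 0
  0*16 + 5 = 5
  5*16 + 0 = 80
Decimal = 80

80


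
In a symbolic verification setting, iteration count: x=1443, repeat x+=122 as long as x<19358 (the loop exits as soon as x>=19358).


Step 1: x goes from 1443 toward 19358 by 122; the body runs while x<19358, so iterations = ceil((bound-start)/step)
Step 2: Distance=17915
Step 3: ceil(17915/122)=147

147


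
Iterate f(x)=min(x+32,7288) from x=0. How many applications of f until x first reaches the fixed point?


Step 1: x=0, cap=7288, increment=32
Step 2: x grows by 32 each step until capped at 7288; fixed point is x=7288
Step 3: iterations = ceil(7288/32) = 228

228


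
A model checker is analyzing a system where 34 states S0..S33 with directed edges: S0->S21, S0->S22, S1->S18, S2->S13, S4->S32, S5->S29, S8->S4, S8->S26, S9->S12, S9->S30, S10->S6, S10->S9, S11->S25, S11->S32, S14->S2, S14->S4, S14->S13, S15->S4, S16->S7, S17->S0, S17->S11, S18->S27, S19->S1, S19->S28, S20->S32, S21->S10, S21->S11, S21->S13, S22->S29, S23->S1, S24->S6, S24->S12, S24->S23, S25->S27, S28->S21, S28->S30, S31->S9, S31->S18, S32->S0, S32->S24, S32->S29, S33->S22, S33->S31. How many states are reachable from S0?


BFS from S0:
  layer 0: {S0}
  layer 1: {S21, S22}
  layer 2: {S10, S11, S13, S29}
  layer 3: {S6, S9, S25, S32}
  layer 4: {S12, S24, S27, S30}
  layer 5: {S23}
  layer 6: {S1}
  layer 7: {S18}
Reachable set: {S0, S1, S6, S9, S10, S11, S12, S13, S18, S21, S22, S23, S24, S25, S27, S29, S30, S32}
Count = 18

18


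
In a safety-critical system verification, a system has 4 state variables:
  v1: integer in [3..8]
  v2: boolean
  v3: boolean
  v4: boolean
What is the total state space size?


State space = product of domain sizes of all variables.
Domain sizes:
  v1 (integer in [3..8]): 6
  v2 (boolean): 2
  v3 (boolean): 2
  v4 (boolean): 2
Product = 6 * 2 * 2 * 2 = 48

48


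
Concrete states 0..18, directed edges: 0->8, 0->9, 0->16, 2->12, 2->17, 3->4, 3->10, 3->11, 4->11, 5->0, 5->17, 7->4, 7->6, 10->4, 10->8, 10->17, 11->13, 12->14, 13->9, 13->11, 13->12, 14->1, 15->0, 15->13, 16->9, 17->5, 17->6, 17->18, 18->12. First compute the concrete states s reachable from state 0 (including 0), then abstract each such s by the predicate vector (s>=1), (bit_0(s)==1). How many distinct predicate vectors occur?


BFS from 0:
Concrete reachable: {0, 8, 9, 16}
Abstract via predicates (s>=1), (bit_0(s)==1):
  (0,0) <- {0}
  (1,0) <- {8, 16}
  (1,1) <- {9}
Distinct abstract states = 3

3


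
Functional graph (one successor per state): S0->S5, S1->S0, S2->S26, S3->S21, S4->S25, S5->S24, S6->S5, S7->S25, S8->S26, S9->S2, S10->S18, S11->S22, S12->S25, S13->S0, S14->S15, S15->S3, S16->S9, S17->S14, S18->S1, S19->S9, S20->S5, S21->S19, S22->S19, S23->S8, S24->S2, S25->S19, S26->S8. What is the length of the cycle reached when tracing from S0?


Trace from S0 until a state repeats:
  S0 -> S5 -> S24 -> S2 -> S26 -> S8 -> S26
S26 first seen at step 4, revisited at step 6.
Cycle length = 6 - 4 = 2

2


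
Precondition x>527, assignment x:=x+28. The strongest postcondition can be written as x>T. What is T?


Formula: sp(P, x:=E) = exists old_x. (x = E[old_x/x]) AND P[old_x/x] (old_x is the value of x before the assignment; eliminate old_x by solving x = E[old_x/x] for old_x)
Step 1: Precondition P: x>527, i.e. old_x > 527
Step 2: Assignment gives x = old_x + 28, so old_x = x - 28
Step 3: Substitute into P: x - 28 > 527
Step 4: Simplify: x > 527+28 = 555

555


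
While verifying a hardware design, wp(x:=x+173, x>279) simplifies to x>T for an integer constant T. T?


Formula: wp(x:=E, P) = P[E/x] (substitute E for x in postcondition)
Step 1: Postcondition: x>279
Step 2: Substitute x+173 for x: x+173>279
Step 3: Solve for x: x > 279-173 = 106

106


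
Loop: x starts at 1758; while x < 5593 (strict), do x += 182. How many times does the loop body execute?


Step 1: x goes from 1758 toward 5593 by 182; the body runs while x<5593, so iterations = ceil((bound-start)/step)
Step 2: Distance=3835
Step 3: ceil(3835/182)=22

22


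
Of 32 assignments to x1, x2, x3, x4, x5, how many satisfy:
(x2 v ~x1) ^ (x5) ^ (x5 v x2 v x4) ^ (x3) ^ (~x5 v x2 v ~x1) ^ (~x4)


CNF with 6 clauses over 5 vars (32 assignments).
An assignment satisfies CNF iff every clause has >=1 true literal.
Check each row (bits = x1,x2,x3,x4,x5; clause T/F shown):
  row 0 [00000]: clauses=TFFFTT -> 0
  row 1 [00001]: clauses=TTTFTT -> 0
  row 2 [00010]: clauses=TFTFTF -> 0
  row 3 [00011]: clauses=TTTFTF -> 0
  row 4 [00100]: clauses=TFFTTT -> 0
  row 5 [00101]: clauses=TTTTTT -> 1
  row 6 [00110]: clauses=TFTTTF -> 0
  row 7 [00111]: clauses=TTTTTF -> 0
  row 8 [01000]: clauses=TFTFTT -> 0
  row 9 [01001]: clauses=TTTFTT -> 0
  row 10 [01010]: clauses=TFTFTF -> 0
  row 11 [01011]: clauses=TTTFTF -> 0
  row 12 [01100]: clauses=TFTTTT -> 0
  row 13 [01101]: clauses=TTTTTT -> 1
  row 14 [01110]: clauses=TFTTTF -> 0
  row 15 [01111]: clauses=TTTTTF -> 0
  row 16 [10000]: clauses=FFFFTT -> 0
  row 17 [10001]: clauses=FTTFFT -> 0
  row 18 [10010]: clauses=FFTFTF -> 0
  row 19 [10011]: clauses=FTTFFF -> 0
  row 20 [10100]: clauses=FFFTTT -> 0
  row 21 [10101]: clauses=FTTTFT -> 0
  row 22 [10110]: clauses=FFTTTF -> 0
  row 23 [10111]: clauses=FTTTFF -> 0
  row 24 [11000]: clauses=TFTFTT -> 0
  row 25 [11001]: clauses=TTTFTT -> 0
  row 26 [11010]: clauses=TFTFTF -> 0
  row 27 [11011]: clauses=TTTFTF -> 0
  row 28 [11100]: clauses=TFTTTT -> 0
  row 29 [11101]: clauses=TTTTTT -> 1
  row 30 [11110]: clauses=TFTTTF -> 0
  row 31 [11111]: clauses=TTTTTF -> 0
Full result column, 8 rows per line (x1,x2 fixed per line; x3,x4,x5 runs 000..111 left to right):
  rows 0-7 [x1,x2=00]: 00000100  (ones: 1)
  rows 8-15 [x1,x2=01]: 00000100  (ones: 1)
  rows 16-23 [x1,x2=10]: 00000000  (ones: 0)
  rows 24-31 [x1,x2=11]: 00000100  (ones: 1)
Satisfying assignments = 1+1+0+1 = 3

3


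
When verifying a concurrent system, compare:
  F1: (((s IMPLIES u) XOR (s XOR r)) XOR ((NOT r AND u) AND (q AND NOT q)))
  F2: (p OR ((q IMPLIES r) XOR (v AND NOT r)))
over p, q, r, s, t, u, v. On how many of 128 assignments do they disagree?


F1 = (((s IMPLIES u) XOR (s XOR r)) XOR ((NOT r AND u) AND (q AND NOT q)))
F2 = (p OR ((q IMPLIES r) XOR (v AND NOT r)))
Evaluate both on each of 128 rows (bits = p,q,r,s,t,u,v):
  row 0 [0000000]: F1=1 F2=1 -> 0
  row 1 [0000001]: F1=1 F2=0 (differ) -> 1
  row 2 [0000010]: F1=1 F2=1 -> 0
  row 3 [0000011]: F1=1 F2=0 (differ) -> 1
  row 4 [0000100]: F1=1 F2=1 -> 0
  (every remaining row is evaluated the same way; all 128 results are listed next)
Full result column, 8 rows per line (p,q,r,s fixed per line; t,u,v runs 000..111 left to right):
  rows 0-7 [p,q,r,s=0000]: 01010101  (ones: 4)
  rows 8-15 [p,q,r,s=0001]: 01100110  (ones: 4)
  rows 16-23 [p,q,r,s=0010]: 11111111  (ones: 8)
  rows 24-31 [p,q,r,s=0011]: 11001100  (ones: 4)
  rows 32-39 [p,q,r,s=0100]: 10101010  (ones: 4)
  rows 40-47 [p,q,r,s=0101]: 10011001  (ones: 4)
  rows 48-55 [p,q,r,s=0110]: 11111111  (ones: 8)
  rows 56-63 [p,q,r,s=0111]: 11001100  (ones: 4)
  rows 64-71 [p,q,r,s=1000]: 00000000  (ones: 0)
  rows 72-79 [p,q,r,s=1001]: 00110011  (ones: 4)
  rows 80-87 [p,q,r,s=1010]: 11111111  (ones: 8)
  rows 88-95 [p,q,r,s=1011]: 11001100  (ones: 4)
  rows 96-103 [p,q,r,s=1100]: 00000000  (ones: 0)
  rows 104-111 [p,q,r,s=1101]: 00110011  (ones: 4)
  rows 112-119 [p,q,r,s=1110]: 11111111  (ones: 8)
  rows 120-127 [p,q,r,s=1111]: 11001100  (ones: 4)
Disagreements = 4+4+8+4+4+4+8+4+0+4+8+4+0+4+8+4 = 72

72


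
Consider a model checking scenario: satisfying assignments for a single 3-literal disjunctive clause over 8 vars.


Step 1: Total=2^8=256
Step 2: Unsat when all 3 false: 2^5=32
Step 3: Sat=256-32=224

224


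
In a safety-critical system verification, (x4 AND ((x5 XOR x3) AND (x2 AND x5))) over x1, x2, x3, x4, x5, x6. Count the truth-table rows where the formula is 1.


Formula: (x4 AND ((x5 XOR x3) AND (x2 AND x5))) over 6 vars (64 rows)
Evaluate each row (x1, x2, x3, x4, x5, x6 as bits, MSB first):
  row 0 [000000]: (0 AND ((0 XOR 0) AND (0 AND 0))) -> 0
  row 1 [000001]: (0 AND ((0 XOR 0) AND (0 AND 0))) -> 0
  row 2 [000010]: (0 AND ((1 XOR 0) AND (0 AND 1))) -> 0
  row 3 [000011]: (0 AND ((1 XOR 0) AND (0 AND 1))) -> 0
  row 4 [000100]: (1 AND ((0 XOR 0) AND (0 AND 0))) -> 0
  (every remaining row is evaluated the same way; all 64 results are listed next)
Full result column, 8 rows per line (x1,x2,x3 fixed per line; x4,x5,x6 runs 000..111 left to right):
  rows 0-7 [x1,x2,x3=000]: 00000000  (ones: 0)
  rows 8-15 [x1,x2,x3=001]: 00000000  (ones: 0)
  rows 16-23 [x1,x2,x3=010]: 00000011  (ones: 2)
  rows 24-31 [x1,x2,x3=011]: 00000000  (ones: 0)
  rows 32-39 [x1,x2,x3=100]: 00000000  (ones: 0)
  rows 40-47 [x1,x2,x3=101]: 00000000  (ones: 0)
  rows 48-55 [x1,x2,x3=110]: 00000011  (ones: 2)
  rows 56-63 [x1,x2,x3=111]: 00000000  (ones: 0)
Count of 1-rows = 0+0+2+0+0+0+2+0 = 4

4


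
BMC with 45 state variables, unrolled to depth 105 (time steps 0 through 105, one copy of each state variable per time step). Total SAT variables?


BMC unrolls to depth k, creating one copy of each state var for steps 0..k.
Step count = 105 + 1 = 106 (steps 0 through 105)
Vars per step = 45
Total = 45 * 106 = 4770

4770


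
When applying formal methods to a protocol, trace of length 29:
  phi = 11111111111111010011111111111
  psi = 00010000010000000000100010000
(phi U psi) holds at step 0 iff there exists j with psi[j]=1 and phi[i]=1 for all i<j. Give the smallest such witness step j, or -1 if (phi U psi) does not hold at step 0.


(phi U psi) at 0: need smallest j with psi[j]=1 and phi[i]=1 for all i in [0,j).
Scan from step 0:
  step 0: phi=1, psi=0 -> continue
  step 1: phi=1, psi=0 -> continue
  step 2: phi=1, psi=0 -> continue
  step 3: psi=1 and phi held for [0,3) -> witness found
Witness step = 3

3


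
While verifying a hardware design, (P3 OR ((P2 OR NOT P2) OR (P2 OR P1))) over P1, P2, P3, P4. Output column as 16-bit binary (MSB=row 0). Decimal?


Formula: (P3 OR ((P2 OR NOT P2) OR (P2 OR P1))) over P1, P2, P3, P4 (16 rows)
Evaluate each row (bits = P1,P2,P3,P4, MSB first):
  row 0 [0000]: (0 OR ((0 OR NOT 0) OR (0 OR 0))) -> 1
  row 1 [0001]: (0 OR ((0 OR NOT 0) OR (0 OR 0))) -> 1
  row 2 [0010]: (1 OR ((0 OR NOT 0) OR (0 OR 0))) -> 1
  row 3 [0011]: (1 OR ((0 OR NOT 0) OR (0 OR 0))) -> 1
  row 4 [0100]: (0 OR ((1 OR NOT 1) OR (1 OR 0))) -> 1
  row 5 [0101]: (0 OR ((1 OR NOT 1) OR (1 OR 0))) -> 1
  row 6 [0110]: (1 OR ((1 OR NOT 1) OR (1 OR 0))) -> 1
  row 7 [0111]: (1 OR ((1 OR NOT 1) OR (1 OR 0))) -> 1
  row 8 [1000]: (0 OR ((0 OR NOT 0) OR (0 OR 1))) -> 1
  row 9 [1001]: (0 OR ((0 OR NOT 0) OR (0 OR 1))) -> 1
  row 10 [1010]: (1 OR ((0 OR NOT 0) OR (0 OR 1))) -> 1
  row 11 [1011]: (1 OR ((0 OR NOT 0) OR (0 OR 1))) -> 1
  row 12 [1100]: (0 OR ((1 OR NOT 1) OR (1 OR 1))) -> 1
  row 13 [1101]: (0 OR ((1 OR NOT 1) OR (1 OR 1))) -> 1
  row 14 [1110]: (1 OR ((1 OR NOT 1) OR (1 OR 1))) -> 1
  row 15 [1111]: (1 OR ((1 OR NOT 1) OR (1 OR 1))) -> 1
Full result column, 4 rows per line (P1,P2 fixed per line; P3,P4 runs 00..11 left to right):
  rows 0-3 [P1,P2=00]: 1111  = hex F
  rows 4-7 [P1,P2=01]: 1111  = hex F
  rows 8-11 [P1,P2=10]: 1111  = hex F
  rows 12-15 [P1,P2=11]: 1111  = hex F
Output column (row 0 .. row 15) = 1111111111111111
Output column grouped in 4s = 1111 1111 1111 1111 = 0xFFFF
Convert to decimal digit by digit (value = value*16 + digit):
  F -> 15
  15*16 + 15 (F) = 255
  255*16 + 15 (F) = 4095
  4095*16 + 15 (F) = 65535
Decimal = 65535

65535


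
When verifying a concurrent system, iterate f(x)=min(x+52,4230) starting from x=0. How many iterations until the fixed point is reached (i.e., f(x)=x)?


Step 1: x=0, cap=4230, increment=52
Step 2: x grows by 52 each step until capped at 4230; fixed point is x=4230
Step 3: iterations = ceil(4230/52) = 82

82


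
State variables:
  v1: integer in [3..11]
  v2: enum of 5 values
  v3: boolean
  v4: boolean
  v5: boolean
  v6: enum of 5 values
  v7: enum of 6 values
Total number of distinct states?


State space = product of domain sizes of all variables.
Domain sizes:
  v1 (integer in [3..11]): 9
  v2 (enum of 5 values): 5
  v3 (boolean): 2
  v4 (boolean): 2
  v5 (boolean): 2
  v6 (enum of 5 values): 5
  v7 (enum of 6 values): 6
Product = 9 * 5 * 2 * 2 * 2 * 5 * 6 = 10800

10800


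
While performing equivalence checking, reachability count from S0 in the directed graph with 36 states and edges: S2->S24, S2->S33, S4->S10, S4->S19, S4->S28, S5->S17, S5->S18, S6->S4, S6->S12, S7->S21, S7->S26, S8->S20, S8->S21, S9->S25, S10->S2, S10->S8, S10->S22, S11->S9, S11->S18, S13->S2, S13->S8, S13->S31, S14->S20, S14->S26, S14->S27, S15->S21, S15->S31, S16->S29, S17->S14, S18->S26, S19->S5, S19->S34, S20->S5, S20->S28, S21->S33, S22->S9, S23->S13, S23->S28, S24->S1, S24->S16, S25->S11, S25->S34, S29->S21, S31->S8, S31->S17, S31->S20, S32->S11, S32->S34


BFS from S0:
  layer 0: {S0}
Reachable set: {S0}
Count = 1

1


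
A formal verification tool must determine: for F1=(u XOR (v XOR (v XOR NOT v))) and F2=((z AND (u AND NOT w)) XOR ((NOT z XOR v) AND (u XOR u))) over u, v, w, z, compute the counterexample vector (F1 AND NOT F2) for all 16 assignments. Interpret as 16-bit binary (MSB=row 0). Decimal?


F1 = (u XOR (v XOR (v XOR NOT v)))
F2 = ((z AND (u AND NOT w)) XOR ((NOT z XOR v) AND (u XOR u)))
Counterexample to F1=>F2 is where F1=1 and F2=0.
Evaluate each row (bits = u,v,w,z, MSB first):
  row 0 [0000]: F1=1 F2=0 -> F1&~F2 -> 1
  row 1 [0001]: F1=1 F2=0 -> F1&~F2 -> 1
  row 2 [0010]: F1=1 F2=0 -> F1&~F2 -> 1
  row 3 [0011]: F1=1 F2=0 -> F1&~F2 -> 1
  row 4 [0100]: F1=0 F2=0 -> F1&~F2 -> 0
  row 5 [0101]: F1=0 F2=0 -> F1&~F2 -> 0
  row 6 [0110]: F1=0 F2=0 -> F1&~F2 -> 0
  row 7 [0111]: F1=0 F2=0 -> F1&~F2 -> 0
  row 8 [1000]: F1=0 F2=0 -> F1&~F2 -> 0
  row 9 [1001]: F1=0 F2=1 -> F1&~F2 -> 0
  row 10 [1010]: F1=0 F2=0 -> F1&~F2 -> 0
  row 11 [1011]: F1=0 F2=0 -> F1&~F2 -> 0
  row 12 [1100]: F1=1 F2=0 -> F1&~F2 -> 1
  row 13 [1101]: F1=1 F2=1 -> F1&~F2 -> 0
  row 14 [1110]: F1=1 F2=0 -> F1&~F2 -> 1
  row 15 [1111]: F1=1 F2=0 -> F1&~F2 -> 1
Full result column, 4 rows per line (u,v fixed per line; w,z runs 00..11 left to right):
  rows 0-3 [u,v=00]: 1111  = hex F
  rows 4-7 [u,v=01]: 0000  = hex 0
  rows 8-11 [u,v=10]: 0000  = hex 0
  rows 12-15 [u,v=11]: 1011  = hex B
Counterexample vector (row 0 .. row 15) = 1111000000001011
Output column grouped in 4s = 1111 0000 0000 1011 = 0xF00B
Convert to decimal digit by digit (value = value*16 + digit):
  F -> 15
  15*16 + 0 = 240
  240*16 + 0 = 3840
  3840*16 + 11 (B) = 61451
Decimal = 61451

61451


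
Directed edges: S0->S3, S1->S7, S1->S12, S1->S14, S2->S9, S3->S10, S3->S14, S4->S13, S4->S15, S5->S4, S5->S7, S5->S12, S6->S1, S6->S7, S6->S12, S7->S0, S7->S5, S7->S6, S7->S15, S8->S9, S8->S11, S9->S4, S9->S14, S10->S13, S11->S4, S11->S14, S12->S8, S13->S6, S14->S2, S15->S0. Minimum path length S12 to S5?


BFS layer-by-layer from S12:
  dist 0: {S12}
  dist 1: {S8}
  dist 2: {S9, S11}
  dist 3: {S4, S14}
  dist 4: {S2, S13, S15}
  dist 5: {S0, S6}
  dist 6: {S1, S3, S7}
  dist 7: {S5, S10}
  -> S5 reached at distance 7
Shortest path length = 7

7


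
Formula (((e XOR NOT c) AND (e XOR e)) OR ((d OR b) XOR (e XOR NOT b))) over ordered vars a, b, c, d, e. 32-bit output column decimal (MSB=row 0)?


Formula: (((e XOR NOT c) AND (e XOR e)) OR ((d OR b) XOR (e XOR NOT b))) over a, b, c, d, e (32 rows)
Evaluate each row (bits = a,b,c,d,e, MSB first):
  row 0 [00000]: (((0 XOR NOT 0) AND (0 XOR 0)) OR ((0 OR 0) XOR (0 XOR NOT 0))) -> 1
  row 1 [00001]: (((1 XOR NOT 0) AND (1 XOR 1)) OR ((0 OR 0) XOR (1 XOR NOT 0))) -> 0
  row 2 [00010]: (((0 XOR NOT 0) AND (0 XOR 0)) OR ((1 OR 0) XOR (0 XOR NOT 0))) -> 0
  row 3 [00011]: (((1 XOR NOT 0) AND (1 XOR 1)) OR ((1 OR 0) XOR (1 XOR NOT 0))) -> 1
  row 4 [00100]: (((0 XOR NOT 1) AND (0 XOR 0)) OR ((0 OR 0) XOR (0 XOR NOT 0))) -> 1
  row 5 [00101]: (((1 XOR NOT 1) AND (1 XOR 1)) OR ((0 OR 0) XOR (1 XOR NOT 0))) -> 0
  row 6 [00110]: (((0 XOR NOT 1) AND (0 XOR 0)) OR ((1 OR 0) XOR (0 XOR NOT 0))) -> 0
  row 7 [00111]: (((1 XOR NOT 1) AND (1 XOR 1)) OR ((1 OR 0) XOR (1 XOR NOT 0))) -> 1
  row 8 [01000]: (((0 XOR NOT 0) AND (0 XOR 0)) OR ((0 OR 1) XOR (0 XOR NOT 1))) -> 1
  row 9 [01001]: (((1 XOR NOT 0) AND (1 XOR 1)) OR ((0 OR 1) XOR (1 XOR NOT 1))) -> 0
  row 10 [01010]: (((0 XOR NOT 0) AND (0 XOR 0)) OR ((1 OR 1) XOR (0 XOR NOT 1))) -> 1
  row 11 [01011]: (((1 XOR NOT 0) AND (1 XOR 1)) OR ((1 OR 1) XOR (1 XOR NOT 1))) -> 0
  row 12 [01100]: (((0 XOR NOT 1) AND (0 XOR 0)) OR ((0 OR 1) XOR (0 XOR NOT 1))) -> 1
  row 13 [01101]: (((1 XOR NOT 1) AND (1 XOR 1)) OR ((0 OR 1) XOR (1 XOR NOT 1))) -> 0
  row 14 [01110]: (((0 XOR NOT 1) AND (0 XOR 0)) OR ((1 OR 1) XOR (0 XOR NOT 1))) -> 1
  row 15 [01111]: (((1 XOR NOT 1) AND (1 XOR 1)) OR ((1 OR 1) XOR (1 XOR NOT 1))) -> 0
  row 16 [10000]: (((0 XOR NOT 0) AND (0 XOR 0)) OR ((0 OR 0) XOR (0 XOR NOT 0))) -> 1
  row 17 [10001]: (((1 XOR NOT 0) AND (1 XOR 1)) OR ((0 OR 0) XOR (1 XOR NOT 0))) -> 0
  row 18 [10010]: (((0 XOR NOT 0) AND (0 XOR 0)) OR ((1 OR 0) XOR (0 XOR NOT 0))) -> 0
  row 19 [10011]: (((1 XOR NOT 0) AND (1 XOR 1)) OR ((1 OR 0) XOR (1 XOR NOT 0))) -> 1
  row 20 [10100]: (((0 XOR NOT 1) AND (0 XOR 0)) OR ((0 OR 0) XOR (0 XOR NOT 0))) -> 1
  row 21 [10101]: (((1 XOR NOT 1) AND (1 XOR 1)) OR ((0 OR 0) XOR (1 XOR NOT 0))) -> 0
  row 22 [10110]: (((0 XOR NOT 1) AND (0 XOR 0)) OR ((1 OR 0) XOR (0 XOR NOT 0))) -> 0
  row 23 [10111]: (((1 XOR NOT 1) AND (1 XOR 1)) OR ((1 OR 0) XOR (1 XOR NOT 0))) -> 1
  row 24 [11000]: (((0 XOR NOT 0) AND (0 XOR 0)) OR ((0 OR 1) XOR (0 XOR NOT 1))) -> 1
  row 25 [11001]: (((1 XOR NOT 0) AND (1 XOR 1)) OR ((0 OR 1) XOR (1 XOR NOT 1))) -> 0
  row 26 [11010]: (((0 XOR NOT 0) AND (0 XOR 0)) OR ((1 OR 1) XOR (0 XOR NOT 1))) -> 1
  row 27 [11011]: (((1 XOR NOT 0) AND (1 XOR 1)) OR ((1 OR 1) XOR (1 XOR NOT 1))) -> 0
  row 28 [11100]: (((0 XOR NOT 1) AND (0 XOR 0)) OR ((0 OR 1) XOR (0 XOR NOT 1))) -> 1
  row 29 [11101]: (((1 XOR NOT 1) AND (1 XOR 1)) OR ((0 OR 1) XOR (1 XOR NOT 1))) -> 0
  row 30 [11110]: (((0 XOR NOT 1) AND (0 XOR 0)) OR ((1 OR 1) XOR (0 XOR NOT 1))) -> 1
  row 31 [11111]: (((1 XOR NOT 1) AND (1 XOR 1)) OR ((1 OR 1) XOR (1 XOR NOT 1))) -> 0
Full result column, 4 rows per line (a,b,c fixed per line; d,e runs 00..11 left to right):
  rows 0-3 [a,b,c=000]: 1001  = hex 9
  rows 4-7 [a,b,c=001]: 1001  = hex 9
  rows 8-11 [a,b,c=010]: 1010  = hex A
  rows 12-15 [a,b,c=011]: 1010  = hex A
  rows 16-19 [a,b,c=100]: 1001  = hex 9
  rows 20-23 [a,b,c=101]: 1001  = hex 9
  rows 24-27 [a,b,c=110]: 1010  = hex A
  rows 28-31 [a,b,c=111]: 1010  = hex A
Output column (row 0 .. row 31) = 10011001101010101001100110101010
Output column grouped in 4s = 1001 1001 1010 1010 1001 1001 1010 1010 = 0x99AA99AA
Convert to decimal digit by digit (value = value*16 + digit):
  9 -> 9
  9*16 + 9 = 153
  153*16 + 10 (A) = 2458
  2458*16 + 10 (A) = 39338
  39338*16 + 9 = 629417
  629417*16 + 9 = 10070681
  10070681*16 + 10 (A) = 161130906
  161130906*16 + 10 (A) = 2578094506
Decimal = 2578094506

2578094506


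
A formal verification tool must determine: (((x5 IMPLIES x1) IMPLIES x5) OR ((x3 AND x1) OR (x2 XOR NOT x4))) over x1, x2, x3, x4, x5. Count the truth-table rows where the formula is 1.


Formula: (((x5 IMPLIES x1) IMPLIES x5) OR ((x3 AND x1) OR (x2 XOR NOT x4))) over 5 vars (32 rows)
Evaluate each row (x1, x2, x3, x4, x5 as bits, MSB first):
  row 0 [00000]: (((0 IMPLIES 0) IMPLIES 0) OR ((0 AND 0) OR (0 XOR NOT 0))) -> 1
  row 1 [00001]: (((1 IMPLIES 0) IMPLIES 1) OR ((0 AND 0) OR (0 XOR NOT 0))) -> 1
  row 2 [00010]: (((0 IMPLIES 0) IMPLIES 0) OR ((0 AND 0) OR (0 XOR NOT 1))) -> 0
  row 3 [00011]: (((1 IMPLIES 0) IMPLIES 1) OR ((0 AND 0) OR (0 XOR NOT 1))) -> 1
  row 4 [00100]: (((0 IMPLIES 0) IMPLIES 0) OR ((1 AND 0) OR (0 XOR NOT 0))) -> 1
  row 5 [00101]: (((1 IMPLIES 0) IMPLIES 1) OR ((1 AND 0) OR (0 XOR NOT 0))) -> 1
  row 6 [00110]: (((0 IMPLIES 0) IMPLIES 0) OR ((1 AND 0) OR (0 XOR NOT 1))) -> 0
  row 7 [00111]: (((1 IMPLIES 0) IMPLIES 1) OR ((1 AND 0) OR (0 XOR NOT 1))) -> 1
  row 8 [01000]: (((0 IMPLIES 0) IMPLIES 0) OR ((0 AND 0) OR (1 XOR NOT 0))) -> 0
  row 9 [01001]: (((1 IMPLIES 0) IMPLIES 1) OR ((0 AND 0) OR (1 XOR NOT 0))) -> 1
  row 10 [01010]: (((0 IMPLIES 0) IMPLIES 0) OR ((0 AND 0) OR (1 XOR NOT 1))) -> 1
  row 11 [01011]: (((1 IMPLIES 0) IMPLIES 1) OR ((0 AND 0) OR (1 XOR NOT 1))) -> 1
  row 12 [01100]: (((0 IMPLIES 0) IMPLIES 0) OR ((1 AND 0) OR (1 XOR NOT 0))) -> 0
  row 13 [01101]: (((1 IMPLIES 0) IMPLIES 1) OR ((1 AND 0) OR (1 XOR NOT 0))) -> 1
  row 14 [01110]: (((0 IMPLIES 0) IMPLIES 0) OR ((1 AND 0) OR (1 XOR NOT 1))) -> 1
  row 15 [01111]: (((1 IMPLIES 0) IMPLIES 1) OR ((1 AND 0) OR (1 XOR NOT 1))) -> 1
  row 16 [10000]: (((0 IMPLIES 1) IMPLIES 0) OR ((0 AND 1) OR (0 XOR NOT 0))) -> 1
  row 17 [10001]: (((1 IMPLIES 1) IMPLIES 1) OR ((0 AND 1) OR (0 XOR NOT 0))) -> 1
  row 18 [10010]: (((0 IMPLIES 1) IMPLIES 0) OR ((0 AND 1) OR (0 XOR NOT 1))) -> 0
  row 19 [10011]: (((1 IMPLIES 1) IMPLIES 1) OR ((0 AND 1) OR (0 XOR NOT 1))) -> 1
  row 20 [10100]: (((0 IMPLIES 1) IMPLIES 0) OR ((1 AND 1) OR (0 XOR NOT 0))) -> 1
  row 21 [10101]: (((1 IMPLIES 1) IMPLIES 1) OR ((1 AND 1) OR (0 XOR NOT 0))) -> 1
  row 22 [10110]: (((0 IMPLIES 1) IMPLIES 0) OR ((1 AND 1) OR (0 XOR NOT 1))) -> 1
  row 23 [10111]: (((1 IMPLIES 1) IMPLIES 1) OR ((1 AND 1) OR (0 XOR NOT 1))) -> 1
  row 24 [11000]: (((0 IMPLIES 1) IMPLIES 0) OR ((0 AND 1) OR (1 XOR NOT 0))) -> 0
  row 25 [11001]: (((1 IMPLIES 1) IMPLIES 1) OR ((0 AND 1) OR (1 XOR NOT 0))) -> 1
  row 26 [11010]: (((0 IMPLIES 1) IMPLIES 0) OR ((0 AND 1) OR (1 XOR NOT 1))) -> 1
  row 27 [11011]: (((1 IMPLIES 1) IMPLIES 1) OR ((0 AND 1) OR (1 XOR NOT 1))) -> 1
  row 28 [11100]: (((0 IMPLIES 1) IMPLIES 0) OR ((1 AND 1) OR (1 XOR NOT 0))) -> 1
  row 29 [11101]: (((1 IMPLIES 1) IMPLIES 1) OR ((1 AND 1) OR (1 XOR NOT 0))) -> 1
  row 30 [11110]: (((0 IMPLIES 1) IMPLIES 0) OR ((1 AND 1) OR (1 XOR NOT 1))) -> 1
  row 31 [11111]: (((1 IMPLIES 1) IMPLIES 1) OR ((1 AND 1) OR (1 XOR NOT 1))) -> 1
Full result column, 8 rows per line (x1,x2 fixed per line; x3,x4,x5 runs 000..111 left to right):
  rows 0-7 [x1,x2=00]: 11011101  (ones: 6)
  rows 8-15 [x1,x2=01]: 01110111  (ones: 6)
  rows 16-23 [x1,x2=10]: 11011111  (ones: 7)
  rows 24-31 [x1,x2=11]: 01111111  (ones: 7)
Count of 1-rows = 6+6+7+7 = 26

26


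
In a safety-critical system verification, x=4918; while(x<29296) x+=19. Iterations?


Step 1: x goes from 4918 toward 29296 by 19; the body runs while x<29296, so iterations = ceil((bound-start)/step)
Step 2: Distance=24378
Step 3: ceil(24378/19)=1284

1284


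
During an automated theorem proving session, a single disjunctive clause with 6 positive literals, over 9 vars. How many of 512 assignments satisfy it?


Step 1: Total=2^9=512
Step 2: Unsat when all 6 false: 2^3=8
Step 3: Sat=512-8=504

504


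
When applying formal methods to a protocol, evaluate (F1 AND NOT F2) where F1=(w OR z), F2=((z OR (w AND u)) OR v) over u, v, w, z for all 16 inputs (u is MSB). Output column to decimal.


F1 = (w OR z)
F2 = ((z OR (w AND u)) OR v)
Counterexample to F1=>F2 is where F1=1 and F2=0.
Evaluate each row (bits = u,v,w,z, MSB first):
  row 0 [0000]: F1=0 F2=0 -> F1&~F2 -> 0
  row 1 [0001]: F1=1 F2=1 -> F1&~F2 -> 0
  row 2 [0010]: F1=1 F2=0 -> F1&~F2 -> 1
  row 3 [0011]: F1=1 F2=1 -> F1&~F2 -> 0
  row 4 [0100]: F1=0 F2=1 -> F1&~F2 -> 0
  row 5 [0101]: F1=1 F2=1 -> F1&~F2 -> 0
  row 6 [0110]: F1=1 F2=1 -> F1&~F2 -> 0
  row 7 [0111]: F1=1 F2=1 -> F1&~F2 -> 0
  row 8 [1000]: F1=0 F2=0 -> F1&~F2 -> 0
  row 9 [1001]: F1=1 F2=1 -> F1&~F2 -> 0
  row 10 [1010]: F1=1 F2=1 -> F1&~F2 -> 0
  row 11 [1011]: F1=1 F2=1 -> F1&~F2 -> 0
  row 12 [1100]: F1=0 F2=1 -> F1&~F2 -> 0
  row 13 [1101]: F1=1 F2=1 -> F1&~F2 -> 0
  row 14 [1110]: F1=1 F2=1 -> F1&~F2 -> 0
  row 15 [1111]: F1=1 F2=1 -> F1&~F2 -> 0
Full result column, 4 rows per line (u,v fixed per line; w,z runs 00..11 left to right):
  rows 0-3 [u,v=00]: 0010  = hex 2
  rows 4-7 [u,v=01]: 0000  = hex 0
  rows 8-11 [u,v=10]: 0000  = hex 0
  rows 12-15 [u,v=11]: 0000  = hex 0
Counterexample vector (row 0 .. row 15) = 0010000000000000
Output column grouped in 4s = 0010 0000 0000 0000 = 0x2000
Convert to decimal digit by digit (value = value*16 + digit):
  2 -> 2
  2*16 + 0 = 32
  32*16 + 0 = 512
  512*16 + 0 = 8192
Decimal = 8192

8192


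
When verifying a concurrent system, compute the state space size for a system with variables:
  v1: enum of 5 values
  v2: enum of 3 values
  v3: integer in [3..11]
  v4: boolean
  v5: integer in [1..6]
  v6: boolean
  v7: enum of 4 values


State space = product of domain sizes of all variables.
Domain sizes:
  v1 (enum of 5 values): 5
  v2 (enum of 3 values): 3
  v3 (integer in [3..11]): 9
  v4 (boolean): 2
  v5 (integer in [1..6]): 6
  v6 (boolean): 2
  v7 (enum of 4 values): 4
Product = 5 * 3 * 9 * 2 * 6 * 2 * 4 = 12960

12960


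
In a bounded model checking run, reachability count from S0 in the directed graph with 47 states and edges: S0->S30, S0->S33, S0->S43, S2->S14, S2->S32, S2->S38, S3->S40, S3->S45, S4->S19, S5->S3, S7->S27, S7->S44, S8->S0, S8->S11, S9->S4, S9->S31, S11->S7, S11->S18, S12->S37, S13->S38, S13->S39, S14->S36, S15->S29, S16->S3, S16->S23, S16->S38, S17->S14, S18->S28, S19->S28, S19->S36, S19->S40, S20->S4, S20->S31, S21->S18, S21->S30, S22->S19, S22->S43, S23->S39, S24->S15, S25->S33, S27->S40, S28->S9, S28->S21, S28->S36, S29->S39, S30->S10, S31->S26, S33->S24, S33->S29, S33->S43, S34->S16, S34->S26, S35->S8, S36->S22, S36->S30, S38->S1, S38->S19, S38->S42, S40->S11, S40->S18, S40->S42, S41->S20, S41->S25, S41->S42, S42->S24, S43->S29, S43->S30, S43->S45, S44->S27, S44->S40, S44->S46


BFS from S0:
  layer 0: {S0}
  layer 1: {S30, S33, S43}
  layer 2: {S10, S24, S29, S45}
  layer 3: {S15, S39}
Reachable set: {S0, S10, S15, S24, S29, S30, S33, S39, S43, S45}
Count = 10

10


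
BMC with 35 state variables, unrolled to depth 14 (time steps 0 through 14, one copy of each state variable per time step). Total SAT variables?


BMC unrolls to depth k, creating one copy of each state var for steps 0..k.
Step count = 14 + 1 = 15 (steps 0 through 14)
Vars per step = 35
Total = 35 * 15 = 525

525


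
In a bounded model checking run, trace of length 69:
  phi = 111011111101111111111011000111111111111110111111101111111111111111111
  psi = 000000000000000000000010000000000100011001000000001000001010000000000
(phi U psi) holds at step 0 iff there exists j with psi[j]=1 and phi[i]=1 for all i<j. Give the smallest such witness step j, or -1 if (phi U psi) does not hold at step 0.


(phi U psi) at 0: need smallest j with psi[j]=1 and phi[i]=1 for all i in [0,j).
Scan from step 0:
  step 0: phi=1, psi=0 -> continue
  step 1: phi=1, psi=0 -> continue
  step 2: phi=1, psi=0 -> continue
  step 3: phi=0 -> phi-prefix broken from here
  step 22: psi=1 but phi already failed -> not a witness
  step 33: psi=1 but phi already failed -> not a witness
  step 37: psi=1 but phi already failed -> not a witness
  step 38: psi=1 but phi already failed -> not a witness
  step 41: psi=1 but phi already failed -> not a witness
  step 50: psi=1 but phi already failed -> not a witness
  step 56: psi=1 but phi already failed -> not a witness
  step 58: psi=1 but phi already failed -> not a witness
  end of trace: no witness -> -1
Witness step = -1

-1


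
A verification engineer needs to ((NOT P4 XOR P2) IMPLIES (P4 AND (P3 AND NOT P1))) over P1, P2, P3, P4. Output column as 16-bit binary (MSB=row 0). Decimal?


Formula: ((NOT P4 XOR P2) IMPLIES (P4 AND (P3 AND NOT P1))) over P1, P2, P3, P4 (16 rows)
Evaluate each row (bits = P1,P2,P3,P4, MSB first):
  row 0 [0000]: ((NOT 0 XOR 0) IMPLIES (0 AND (0 AND NOT 0))) -> 0
  row 1 [0001]: ((NOT 1 XOR 0) IMPLIES (1 AND (0 AND NOT 0))) -> 1
  row 2 [0010]: ((NOT 0 XOR 0) IMPLIES (0 AND (1 AND NOT 0))) -> 0
  row 3 [0011]: ((NOT 1 XOR 0) IMPLIES (1 AND (1 AND NOT 0))) -> 1
  row 4 [0100]: ((NOT 0 XOR 1) IMPLIES (0 AND (0 AND NOT 0))) -> 1
  row 5 [0101]: ((NOT 1 XOR 1) IMPLIES (1 AND (0 AND NOT 0))) -> 0
  row 6 [0110]: ((NOT 0 XOR 1) IMPLIES (0 AND (1 AND NOT 0))) -> 1
  row 7 [0111]: ((NOT 1 XOR 1) IMPLIES (1 AND (1 AND NOT 0))) -> 1
  row 8 [1000]: ((NOT 0 XOR 0) IMPLIES (0 AND (0 AND NOT 1))) -> 0
  row 9 [1001]: ((NOT 1 XOR 0) IMPLIES (1 AND (0 AND NOT 1))) -> 1
  row 10 [1010]: ((NOT 0 XOR 0) IMPLIES (0 AND (1 AND NOT 1))) -> 0
  row 11 [1011]: ((NOT 1 XOR 0) IMPLIES (1 AND (1 AND NOT 1))) -> 1
  row 12 [1100]: ((NOT 0 XOR 1) IMPLIES (0 AND (0 AND NOT 1))) -> 1
  row 13 [1101]: ((NOT 1 XOR 1) IMPLIES (1 AND (0 AND NOT 1))) -> 0
  row 14 [1110]: ((NOT 0 XOR 1) IMPLIES (0 AND (1 AND NOT 1))) -> 1
  row 15 [1111]: ((NOT 1 XOR 1) IMPLIES (1 AND (1 AND NOT 1))) -> 0
Full result column, 4 rows per line (P1,P2 fixed per line; P3,P4 runs 00..11 left to right):
  rows 0-3 [P1,P2=00]: 0101  = hex 5
  rows 4-7 [P1,P2=01]: 1011  = hex B
  rows 8-11 [P1,P2=10]: 0101  = hex 5
  rows 12-15 [P1,P2=11]: 1010  = hex A
Output column (row 0 .. row 15) = 0101101101011010
Output column grouped in 4s = 0101 1011 0101 1010 = 0x5B5A
Convert to decimal digit by digit (value = value*16 + digit):
  5 -> 5
  5*16 + 11 (B) = 91
  91*16 + 5 = 1461
  1461*16 + 10 (A) = 23386
Decimal = 23386

23386


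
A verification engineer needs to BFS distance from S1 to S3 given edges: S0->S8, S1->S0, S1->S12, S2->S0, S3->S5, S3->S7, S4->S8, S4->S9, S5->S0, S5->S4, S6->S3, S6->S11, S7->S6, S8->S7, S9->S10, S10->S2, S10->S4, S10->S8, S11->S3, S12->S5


BFS layer-by-layer from S1:
  dist 0: {S1}
  dist 1: {S0, S12}
  dist 2: {S5, S8}
  dist 3: {S4, S7}
  dist 4: {S6, S9}
  dist 5: {S3, S10, S11}
  -> S3 reached at distance 5
Shortest path length = 5

5


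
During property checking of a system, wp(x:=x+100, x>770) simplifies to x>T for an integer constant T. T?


Formula: wp(x:=E, P) = P[E/x] (substitute E for x in postcondition)
Step 1: Postcondition: x>770
Step 2: Substitute x+100 for x: x+100>770
Step 3: Solve for x: x > 770-100 = 670

670


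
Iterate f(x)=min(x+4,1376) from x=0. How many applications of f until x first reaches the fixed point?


Step 1: x=0, cap=1376, increment=4
Step 2: x grows by 4 each step until capped at 1376; fixed point is x=1376
Step 3: iterations = ceil(1376/4) = 344

344


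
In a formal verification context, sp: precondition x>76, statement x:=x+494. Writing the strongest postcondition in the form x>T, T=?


Formula: sp(P, x:=E) = exists old_x. (x = E[old_x/x]) AND P[old_x/x] (old_x is the value of x before the assignment; eliminate old_x by solving x = E[old_x/x] for old_x)
Step 1: Precondition P: x>76, i.e. old_x > 76
Step 2: Assignment gives x = old_x + 494, so old_x = x - 494
Step 3: Substitute into P: x - 494 > 76
Step 4: Simplify: x > 76+494 = 570

570


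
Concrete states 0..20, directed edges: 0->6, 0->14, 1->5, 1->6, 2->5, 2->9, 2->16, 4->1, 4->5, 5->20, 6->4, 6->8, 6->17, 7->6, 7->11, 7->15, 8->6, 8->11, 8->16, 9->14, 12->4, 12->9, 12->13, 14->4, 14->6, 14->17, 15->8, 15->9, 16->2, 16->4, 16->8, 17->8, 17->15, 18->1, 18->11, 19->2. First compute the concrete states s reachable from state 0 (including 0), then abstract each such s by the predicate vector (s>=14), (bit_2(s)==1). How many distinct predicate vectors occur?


BFS from 0:
Concrete reachable: {0, 1, 2, 4, 5, 6, 8, 9, 11, 14, 15, 16, 17, 20}
Abstract via predicates (s>=14), (bit_2(s)==1):
  (0,0) <- {0, 1, 2, 8, 9, 11}
  (0,1) <- {4, 5, 6}
  (1,0) <- {16, 17}
  (1,1) <- {14, 15, 20}
Distinct abstract states = 4

4


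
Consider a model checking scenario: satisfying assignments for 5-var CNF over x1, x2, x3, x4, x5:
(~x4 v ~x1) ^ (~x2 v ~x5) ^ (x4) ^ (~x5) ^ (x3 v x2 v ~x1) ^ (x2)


CNF with 6 clauses over 5 vars (32 assignments).
An assignment satisfies CNF iff every clause has >=1 true literal.
Check each row (bits = x1,x2,x3,x4,x5; clause T/F shown):
  row 0 [00000]: clauses=TTFTTF -> 0
  row 1 [00001]: clauses=TTFFTF -> 0
  row 2 [00010]: clauses=TTTTTF -> 0
  row 3 [00011]: clauses=TTTFTF -> 0
  row 4 [00100]: clauses=TTFTTF -> 0
  row 5 [00101]: clauses=TTFFTF -> 0
  row 6 [00110]: clauses=TTTTTF -> 0
  row 7 [00111]: clauses=TTTFTF -> 0
  row 8 [01000]: clauses=TTFTTT -> 0
  row 9 [01001]: clauses=TFFFTT -> 0
  row 10 [01010]: clauses=TTTTTT -> 1
  row 11 [01011]: clauses=TFTFTT -> 0
  row 12 [01100]: clauses=TTFTTT -> 0
  row 13 [01101]: clauses=TFFFTT -> 0
  row 14 [01110]: clauses=TTTTTT -> 1
  row 15 [01111]: clauses=TFTFTT -> 0
  row 16 [10000]: clauses=TTFTFF -> 0
  row 17 [10001]: clauses=TTFFFF -> 0
  row 18 [10010]: clauses=FTTTFF -> 0
  row 19 [10011]: clauses=FTTFFF -> 0
  row 20 [10100]: clauses=TTFTTF -> 0
  row 21 [10101]: clauses=TTFFTF -> 0
  row 22 [10110]: clauses=FTTTTF -> 0
  row 23 [10111]: clauses=FTTFTF -> 0
  row 24 [11000]: clauses=TTFTTT -> 0
  row 25 [11001]: clauses=TFFFTT -> 0
  row 26 [11010]: clauses=FTTTTT -> 0
  row 27 [11011]: clauses=FFTFTT -> 0
  row 28 [11100]: clauses=TTFTTT -> 0
  row 29 [11101]: clauses=TFFFTT -> 0
  row 30 [11110]: clauses=FTTTTT -> 0
  row 31 [11111]: clauses=FFTFTT -> 0
Full result column, 8 rows per line (x1,x2 fixed per line; x3,x4,x5 runs 000..111 left to right):
  rows 0-7 [x1,x2=00]: 00000000  (ones: 0)
  rows 8-15 [x1,x2=01]: 00100010  (ones: 2)
  rows 16-23 [x1,x2=10]: 00000000  (ones: 0)
  rows 24-31 [x1,x2=11]: 00000000  (ones: 0)
Satisfying assignments = 0+2+0+0 = 2

2


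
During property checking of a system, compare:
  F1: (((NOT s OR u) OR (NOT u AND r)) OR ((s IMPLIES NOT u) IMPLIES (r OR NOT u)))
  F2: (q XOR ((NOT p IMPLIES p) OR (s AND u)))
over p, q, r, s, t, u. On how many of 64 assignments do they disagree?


F1 = (((NOT s OR u) OR (NOT u AND r)) OR ((s IMPLIES NOT u) IMPLIES (r OR NOT u)))
F2 = (q XOR ((NOT p IMPLIES p) OR (s AND u)))
Evaluate both on each of 64 rows (bits = p,q,r,s,t,u):
  row 0 [000000]: F1=1 F2=0 (differ) -> 1
  row 1 [000001]: F1=1 F2=0 (differ) -> 1
  row 2 [000010]: F1=1 F2=0 (differ) -> 1
  row 3 [000011]: F1=1 F2=0 (differ) -> 1
  row 4 [000100]: F1=1 F2=0 (differ) -> 1
  (every remaining row is evaluated the same way; all 64 results are listed next)
Full result column, 8 rows per line (p,q,r fixed per line; s,t,u runs 000..111 left to right):
  rows 0-7 [p,q,r=000]: 11111010  (ones: 6)
  rows 8-15 [p,q,r=001]: 11111010  (ones: 6)
  rows 16-23 [p,q,r=010]: 00000101  (ones: 2)
  rows 24-31 [p,q,r=011]: 00000101  (ones: 2)
  rows 32-39 [p,q,r=100]: 00000000  (ones: 0)
  rows 40-47 [p,q,r=101]: 00000000  (ones: 0)
  rows 48-55 [p,q,r=110]: 11111111  (ones: 8)
  rows 56-63 [p,q,r=111]: 11111111  (ones: 8)
Disagreements = 6+6+2+2+0+0+8+8 = 32

32


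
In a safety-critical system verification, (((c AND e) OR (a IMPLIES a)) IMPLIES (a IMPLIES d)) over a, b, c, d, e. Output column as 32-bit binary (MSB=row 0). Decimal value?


Formula: (((c AND e) OR (a IMPLIES a)) IMPLIES (a IMPLIES d)) over a, b, c, d, e (32 rows)
Evaluate each row (bits = a,b,c,d,e, MSB first):
  row 0 [00000]: (((0 AND 0) OR (0 IMPLIES 0)) IMPLIES (0 IMPLIES 0)) -> 1
  row 1 [00001]: (((0 AND 1) OR (0 IMPLIES 0)) IMPLIES (0 IMPLIES 0)) -> 1
  row 2 [00010]: (((0 AND 0) OR (0 IMPLIES 0)) IMPLIES (0 IMPLIES 1)) -> 1
  row 3 [00011]: (((0 AND 1) OR (0 IMPLIES 0)) IMPLIES (0 IMPLIES 1)) -> 1
  row 4 [00100]: (((1 AND 0) OR (0 IMPLIES 0)) IMPLIES (0 IMPLIES 0)) -> 1
  row 5 [00101]: (((1 AND 1) OR (0 IMPLIES 0)) IMPLIES (0 IMPLIES 0)) -> 1
  row 6 [00110]: (((1 AND 0) OR (0 IMPLIES 0)) IMPLIES (0 IMPLIES 1)) -> 1
  row 7 [00111]: (((1 AND 1) OR (0 IMPLIES 0)) IMPLIES (0 IMPLIES 1)) -> 1
  row 8 [01000]: (((0 AND 0) OR (0 IMPLIES 0)) IMPLIES (0 IMPLIES 0)) -> 1
  row 9 [01001]: (((0 AND 1) OR (0 IMPLIES 0)) IMPLIES (0 IMPLIES 0)) -> 1
  row 10 [01010]: (((0 AND 0) OR (0 IMPLIES 0)) IMPLIES (0 IMPLIES 1)) -> 1
  row 11 [01011]: (((0 AND 1) OR (0 IMPLIES 0)) IMPLIES (0 IMPLIES 1)) -> 1
  row 12 [01100]: (((1 AND 0) OR (0 IMPLIES 0)) IMPLIES (0 IMPLIES 0)) -> 1
  row 13 [01101]: (((1 AND 1) OR (0 IMPLIES 0)) IMPLIES (0 IMPLIES 0)) -> 1
  row 14 [01110]: (((1 AND 0) OR (0 IMPLIES 0)) IMPLIES (0 IMPLIES 1)) -> 1
  row 15 [01111]: (((1 AND 1) OR (0 IMPLIES 0)) IMPLIES (0 IMPLIES 1)) -> 1
  row 16 [10000]: (((0 AND 0) OR (1 IMPLIES 1)) IMPLIES (1 IMPLIES 0)) -> 0
  row 17 [10001]: (((0 AND 1) OR (1 IMPLIES 1)) IMPLIES (1 IMPLIES 0)) -> 0
  row 18 [10010]: (((0 AND 0) OR (1 IMPLIES 1)) IMPLIES (1 IMPLIES 1)) -> 1
  row 19 [10011]: (((0 AND 1) OR (1 IMPLIES 1)) IMPLIES (1 IMPLIES 1)) -> 1
  row 20 [10100]: (((1 AND 0) OR (1 IMPLIES 1)) IMPLIES (1 IMPLIES 0)) -> 0
  row 21 [10101]: (((1 AND 1) OR (1 IMPLIES 1)) IMPLIES (1 IMPLIES 0)) -> 0
  row 22 [10110]: (((1 AND 0) OR (1 IMPLIES 1)) IMPLIES (1 IMPLIES 1)) -> 1
  row 23 [10111]: (((1 AND 1) OR (1 IMPLIES 1)) IMPLIES (1 IMPLIES 1)) -> 1
  row 24 [11000]: (((0 AND 0) OR (1 IMPLIES 1)) IMPLIES (1 IMPLIES 0)) -> 0
  row 25 [11001]: (((0 AND 1) OR (1 IMPLIES 1)) IMPLIES (1 IMPLIES 0)) -> 0
  row 26 [11010]: (((0 AND 0) OR (1 IMPLIES 1)) IMPLIES (1 IMPLIES 1)) -> 1
  row 27 [11011]: (((0 AND 1) OR (1 IMPLIES 1)) IMPLIES (1 IMPLIES 1)) -> 1
  row 28 [11100]: (((1 AND 0) OR (1 IMPLIES 1)) IMPLIES (1 IMPLIES 0)) -> 0
  row 29 [11101]: (((1 AND 1) OR (1 IMPLIES 1)) IMPLIES (1 IMPLIES 0)) -> 0
  row 30 [11110]: (((1 AND 0) OR (1 IMPLIES 1)) IMPLIES (1 IMPLIES 1)) -> 1
  row 31 [11111]: (((1 AND 1) OR (1 IMPLIES 1)) IMPLIES (1 IMPLIES 1)) -> 1
Full result column, 4 rows per line (a,b,c fixed per line; d,e runs 00..11 left to right):
  rows 0-3 [a,b,c=000]: 1111  = hex F
  rows 4-7 [a,b,c=001]: 1111  = hex F
  rows 8-11 [a,b,c=010]: 1111  = hex F
  rows 12-15 [a,b,c=011]: 1111  = hex F
  rows 16-19 [a,b,c=100]: 0011  = hex 3
  rows 20-23 [a,b,c=101]: 0011  = hex 3
  rows 24-27 [a,b,c=110]: 0011  = hex 3
  rows 28-31 [a,b,c=111]: 0011  = hex 3
Output column (row 0 .. row 31) = 11111111111111110011001100110011
Output column grouped in 4s = 1111 1111 1111 1111 0011 0011 0011 0011 = 0xFFFF3333
Convert to decimal digit by digit (value = value*16 + digit):
  F -> 15
  15*16 + 15 (F) = 255
  255*16 + 15 (F) = 4095
  4095*16 + 15 (F) = 65535
  65535*16 + 3 = 1048563
  1048563*16 + 3 = 16777011
  16777011*16 + 3 = 268432179
  268432179*16 + 3 = 4294914867
Decimal = 4294914867

4294914867
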